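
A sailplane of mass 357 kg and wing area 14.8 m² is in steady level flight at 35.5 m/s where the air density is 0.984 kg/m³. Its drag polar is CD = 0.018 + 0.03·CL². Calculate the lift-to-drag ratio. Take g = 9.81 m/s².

Level flight ⇒ L = W = m·g = 357 × 9.81 = 3502.2 N.
Dynamic pressure q = 0.5 × 0.984 × 35.5² = 620 Pa.
Required CL = L/(qS) = 3502.2/(620·14.8) = 0.3816.
CD = 0.018 + 0.03 × 0.3816² = 0.02237.
L/D = CL/CD = 0.3816 / 0.02237 = 17.1

L/D = 17.1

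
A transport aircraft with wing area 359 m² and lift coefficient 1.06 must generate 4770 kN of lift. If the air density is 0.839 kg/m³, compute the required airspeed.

L = ½ρv²S·CL ⇒ v = √(2L/(ρ·S·CL))
v = √(2 × 4.77×10^6 / (0.839 × 359 × 1.06)) = √29880 = 173 m/s

v = 173 m/s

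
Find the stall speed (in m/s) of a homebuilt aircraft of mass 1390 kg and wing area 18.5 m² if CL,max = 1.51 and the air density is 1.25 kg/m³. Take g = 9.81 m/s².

V_stall = 27.9 m/s

At stall, lift equals weight: L = W = m·g = 1390 × 9.81 = 13640 N.
V_stall = √(2W/(ρ·S·CL,max)) = √(2 × 13640 / (1.25 × 18.5 × 1.51))
V_stall = √781 = 27.9 m/s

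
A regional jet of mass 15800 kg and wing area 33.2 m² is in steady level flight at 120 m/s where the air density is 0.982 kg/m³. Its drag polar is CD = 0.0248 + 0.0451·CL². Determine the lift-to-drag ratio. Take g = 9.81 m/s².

L/D = 14.9

Level flight ⇒ L = W = m·g = 15800 × 9.81 = 1.55×10^5 N.
Dynamic pressure q = 0.5 × 0.982 × 120² = 7070 Pa.
Required CL = L/(qS) = 1.55×10^5/(7070·33.2) = 0.6603.
CD = 0.0248 + 0.0451 × 0.6603² = 0.04446.
L/D = CL/CD = 0.6603 / 0.04446 = 14.9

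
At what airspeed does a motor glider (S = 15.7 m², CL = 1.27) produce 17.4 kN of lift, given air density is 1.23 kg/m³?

L = ½ρv²S·CL ⇒ v = √(2L/(ρ·S·CL))
v = √(2 × 17400 / (1.23 × 15.7 × 1.27)) = √1419 = 37.7 m/s

v = 37.7 m/s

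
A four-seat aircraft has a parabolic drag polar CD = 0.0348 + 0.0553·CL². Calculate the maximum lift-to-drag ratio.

For CD = CD0 + K·CL², (L/D)max occurs at CL* = √(CD0/K) and equals 1/(2√(K·CD0)).
(L/D)max = 1/(2√(0.0553 × 0.0348)) = 1/(2 × 0.04387) = 11.4

(L/D)max = 11.4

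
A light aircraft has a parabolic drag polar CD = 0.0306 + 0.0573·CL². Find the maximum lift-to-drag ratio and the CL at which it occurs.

For CD = CD0 + K·CL², (L/D)max occurs at CL* = √(CD0/K) and equals 1/(2√(K·CD0)).
(L/D)max = 1/(2√(0.0573 × 0.0306)) = 1/(2 × 0.04187) = 11.9
CL* = √(0.0306/0.0573) = 0.731

(L/D)max = 11.9, at CL = 0.731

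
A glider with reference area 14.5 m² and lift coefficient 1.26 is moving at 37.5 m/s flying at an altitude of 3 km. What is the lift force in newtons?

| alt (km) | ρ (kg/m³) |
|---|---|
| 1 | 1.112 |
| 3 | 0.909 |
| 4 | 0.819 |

L = 11700 N

At 3 km, from the table: ρ = 0.909 kg/m³.
Dynamic pressure q = ½ρv² = ½ × 0.909 × 37.5² = 639.1 Pa.
L = q·S·CL = 639.1 × 14.5 × 1.26 = 11700 N ≈ 11.7 kN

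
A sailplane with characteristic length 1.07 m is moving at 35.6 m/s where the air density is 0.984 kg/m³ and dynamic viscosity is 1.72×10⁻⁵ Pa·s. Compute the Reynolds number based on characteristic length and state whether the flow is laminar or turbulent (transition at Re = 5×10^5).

Re = ρ·v·c/μ = 0.984 × 35.6 × 1.07 / (1.72×10⁻⁵) = 2.18×10^6
Since 2.18×10^6 > 5×10^5, the flow is turbulent.

Re = 2.18×10^6 (turbulent)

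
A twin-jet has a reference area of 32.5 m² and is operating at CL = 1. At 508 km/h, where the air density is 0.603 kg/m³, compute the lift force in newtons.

Convert speed: v = 508 km/h ÷ 3.6 = 141.1 m/s.
L = ½ρv²S·CL = ½ × 0.603 × 141.1² × 32.5 × 1 = 1.95×10^5 N ≈ 195 kN

L = 1.95×10^5 N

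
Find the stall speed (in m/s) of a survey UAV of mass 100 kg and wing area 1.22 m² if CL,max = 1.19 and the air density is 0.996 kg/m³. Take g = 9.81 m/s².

V_stall = 36.8 m/s

At stall, lift equals weight: L = W = m·g = 100 × 9.81 = 981 N.
V_stall = √(2W/(ρ·S·CL,max)) = √(2 × 981 / (0.996 × 1.22 × 1.19))
V_stall = √1357 = 36.8 m/s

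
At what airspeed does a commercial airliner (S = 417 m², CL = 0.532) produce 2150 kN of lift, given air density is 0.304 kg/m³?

L = ½ρv²S·CL ⇒ v = √(2L/(ρ·S·CL))
v = √(2 × 2.15×10^6 / (0.304 × 417 × 0.532)) = √63760 = 253 m/s

v = 253 m/s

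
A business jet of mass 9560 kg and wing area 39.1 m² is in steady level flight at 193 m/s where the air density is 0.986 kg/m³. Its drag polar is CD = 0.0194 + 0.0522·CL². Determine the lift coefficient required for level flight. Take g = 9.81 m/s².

CL = 0.131

Level flight ⇒ L = W = m·g = 9560 × 9.81 = 93784 N.
q = ½ρv² = ½ × 0.986 × 193² = 18360 Pa.
CL = W/(q·S) = 93784 / (18360 × 39.1) = 0.1306.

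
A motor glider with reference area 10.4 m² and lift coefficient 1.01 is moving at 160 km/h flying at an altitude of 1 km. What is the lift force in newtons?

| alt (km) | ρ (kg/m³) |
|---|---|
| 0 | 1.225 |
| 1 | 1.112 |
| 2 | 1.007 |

At 1 km, from the table: ρ = 1.112 kg/m³.
Convert speed: v = 160 km/h ÷ 3.6 = 44.44 m/s.
L = ½ρv²S·CL = ½ × 1.112 × 44.44² × 10.4 × 1.01 = 11500 N ≈ 11.5 kN

L = 11500 N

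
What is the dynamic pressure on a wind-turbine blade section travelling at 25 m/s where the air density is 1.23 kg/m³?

q = ½ρv² = ½ × 1.23 × 25² = 384 Pa

q = 384 Pa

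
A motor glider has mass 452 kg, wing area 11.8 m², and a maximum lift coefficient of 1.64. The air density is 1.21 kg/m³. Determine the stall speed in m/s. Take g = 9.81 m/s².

Stall occurs when L = W at CL,max. W = mg = 452 × 9.81 = 4434 N.
V_stall = √(2W/(ρ·S·CL,max)) = √(2 × 4434 / (1.21 × 11.8 × 1.64))
V_stall = √378.7 = 19.5 m/s

V_stall = 19.5 m/s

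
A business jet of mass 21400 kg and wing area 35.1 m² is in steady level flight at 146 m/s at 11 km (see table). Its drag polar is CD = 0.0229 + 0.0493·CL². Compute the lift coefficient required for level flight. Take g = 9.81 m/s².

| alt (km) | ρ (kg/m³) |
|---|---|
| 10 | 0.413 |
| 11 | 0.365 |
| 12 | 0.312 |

CL = 1.54

At 11 km, from the table: ρ = 0.365 kg/m³.
Weight W = mg = 21400 × 9.81 = 2.0993×10^5 N; in level flight L = W.
q = ½ρv² = ½ × 0.365 × 146² = 3890 Pa.
CL = 2W/(ρv²S) = 2×2.0993×10^5/(0.365×146²×35.1) = 1.537.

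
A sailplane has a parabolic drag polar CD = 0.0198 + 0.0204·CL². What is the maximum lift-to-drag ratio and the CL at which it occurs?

For CD = CD0 + K·CL², (L/D)max occurs at CL* = √(CD0/K) and equals 1/(2√(K·CD0)).
(L/D)max = 1/(2√(0.0204 × 0.0198)) = 1/(2 × 0.0201) = 24.9
CL* = √(0.0198/0.0204) = 0.985

(L/D)max = 24.9, at CL = 0.985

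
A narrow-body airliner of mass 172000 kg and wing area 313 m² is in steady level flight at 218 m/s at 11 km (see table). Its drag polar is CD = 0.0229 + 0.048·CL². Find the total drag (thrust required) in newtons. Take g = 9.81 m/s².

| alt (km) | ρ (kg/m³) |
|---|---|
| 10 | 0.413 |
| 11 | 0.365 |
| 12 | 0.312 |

D = 1.13×10^5 N

At 11 km, from the table: ρ = 0.365 kg/m³.
In steady level flight, lift balances weight: W = mg = 172000 × 9.81 = 1.6873×10^6 N.
q = ½ρv² = ½ × 0.365 × 218² = 8673 Pa.
CL = W/(q·S) = 1.6873×10^6 / (8673 × 313) = 0.6216.
CD = 0.0229 + 0.048 × 0.6216² = 0.04144.
D = q·S·CD = 8673 × 313 × 0.04144 = 1.125×10^5 N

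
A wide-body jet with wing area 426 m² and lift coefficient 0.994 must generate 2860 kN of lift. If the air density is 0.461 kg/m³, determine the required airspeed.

L = ½ρv²S·CL ⇒ v = √(2L/(ρ·S·CL))
v = √(2 × 2.86×10^6 / (0.461 × 426 × 0.994)) = √29300 = 171 m/s

v = 171 m/s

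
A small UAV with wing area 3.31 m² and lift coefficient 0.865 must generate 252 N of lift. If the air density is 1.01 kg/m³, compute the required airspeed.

L = ½ρv²S·CL ⇒ v = √(2L/(ρ·S·CL))
v = √(2 × 252 / (1.01 × 3.31 × 0.865)) = √174.3 = 13.2 m/s

v = 13.2 m/s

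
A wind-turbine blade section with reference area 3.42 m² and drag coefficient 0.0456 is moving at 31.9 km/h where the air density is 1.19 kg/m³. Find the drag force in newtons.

D = 7.29 N

Convert speed: v = 31.9 km/h ÷ 3.6 = 8.861 m/s.
Dynamic pressure q = ½ρv² = ½ × 1.19 × 8.861² = 46.72 Pa.
D = q·S·CD = 46.72 × 3.42 × 0.0456 = 7.29 N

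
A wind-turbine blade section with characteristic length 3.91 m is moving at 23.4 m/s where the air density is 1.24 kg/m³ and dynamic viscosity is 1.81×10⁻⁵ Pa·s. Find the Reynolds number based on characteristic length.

Re = ρ·v·c/μ = 1.24 × 23.4 × 3.91 / (1.81×10⁻⁵) = 6.27×10^6

Re = 6.27×10^6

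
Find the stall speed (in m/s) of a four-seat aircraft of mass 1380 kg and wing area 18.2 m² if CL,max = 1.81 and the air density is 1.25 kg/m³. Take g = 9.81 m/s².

V_stall = 25.6 m/s

Weight W = mg = 1380 × 9.81 = 13540 N.
V_stall = √(2W/(ρ·S·CL,max)) = √(2 × 13540 / (1.25 × 18.2 × 1.81))
V_stall = √657.5 = 25.6 m/s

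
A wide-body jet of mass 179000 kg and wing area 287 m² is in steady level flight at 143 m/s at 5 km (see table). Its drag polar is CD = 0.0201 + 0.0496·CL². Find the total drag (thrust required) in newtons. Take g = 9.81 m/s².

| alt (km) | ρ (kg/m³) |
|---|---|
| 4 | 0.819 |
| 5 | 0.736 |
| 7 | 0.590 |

At 5 km, from the table: ρ = 0.736 kg/m³.
In steady level flight, lift balances weight: W = mg = 179000 × 9.81 = 1.756×10^6 N.
Dynamic pressure q = 0.5 × 0.736 × 143² = 7525 Pa.
CL = 2W/(ρv²S) = 2×1.756×10^6/(0.736×143²×287) = 0.8131.
CD = 0.0201 + 0.0496 × 0.8131² = 0.05289.
D = q·S·CD = 7525 × 287 × 0.05289 = 1.142×10^5 N

D = 1.14×10^5 N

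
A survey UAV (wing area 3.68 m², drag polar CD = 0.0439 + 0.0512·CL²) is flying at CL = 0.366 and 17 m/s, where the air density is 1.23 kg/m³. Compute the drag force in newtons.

CD = 0.0439 + 0.0512 × 0.366² = 0.05076
D = ½ρv²S·CD = ½ × 1.23 × 17² × 3.68 × 0.05076 = 33.2 N

D = 33.2 N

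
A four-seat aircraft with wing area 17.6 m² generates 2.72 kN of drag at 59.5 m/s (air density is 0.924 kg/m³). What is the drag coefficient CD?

From D = ½ρv²S·CD, rearranging gives CD = 2D/(ρv²S).
CD = 2 × 2720 / (0.924 × 59.5² × 17.6) = 0.0945

CD = 0.0945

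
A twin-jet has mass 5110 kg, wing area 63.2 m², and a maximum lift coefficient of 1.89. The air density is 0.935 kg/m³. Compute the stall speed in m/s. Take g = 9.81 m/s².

V_stall = 30 m/s

At stall, lift equals weight: L = W = m·g = 5110 × 9.81 = 50130 N.
From L = ½ρV²S·CL,max = W: V_stall = √(2W/(ρSCL,max)) = √(2·50130/(0.935·63.2·1.89))
V_stall = √897.7 = 30 m/s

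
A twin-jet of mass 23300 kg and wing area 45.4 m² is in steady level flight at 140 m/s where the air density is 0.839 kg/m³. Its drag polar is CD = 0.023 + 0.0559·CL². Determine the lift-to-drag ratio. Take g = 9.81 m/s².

Level flight ⇒ L = W = m·g = 23300 × 9.81 = 2.2857×10^5 N.
Dynamic pressure q = 0.5 × 0.839 × 140² = 8222 Pa.
Required CL = L/(qS) = 2.2857×10^5/(8222·45.4) = 0.6123.
CD = 0.023 + 0.0559 × 0.6123² = 0.04396.
L/D = CL/CD = 0.6123 / 0.04396 = 13.9

L/D = 13.9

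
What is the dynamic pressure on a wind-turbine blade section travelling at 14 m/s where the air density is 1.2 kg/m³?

q = 118 Pa

q = ½ρv² = ½ × 1.2 × 14² = 118 Pa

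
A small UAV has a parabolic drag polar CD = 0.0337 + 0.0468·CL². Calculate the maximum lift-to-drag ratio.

(L/D)max = 12.6

For CD = CD0 + K·CL², (L/D)max occurs at CL* = √(CD0/K) and equals 1/(2√(K·CD0)).
(L/D)max = 1/(2√(0.0468 × 0.0337)) = 1/(2 × 0.03971) = 12.6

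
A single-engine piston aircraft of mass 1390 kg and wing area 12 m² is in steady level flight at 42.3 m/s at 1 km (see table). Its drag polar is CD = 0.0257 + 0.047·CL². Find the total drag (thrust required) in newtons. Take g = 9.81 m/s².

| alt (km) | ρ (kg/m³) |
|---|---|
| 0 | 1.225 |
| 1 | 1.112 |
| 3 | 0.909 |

At 1 km, from the table: ρ = 1.112 kg/m³.
Level flight ⇒ L = W = m·g = 1390 × 9.81 = 13636 N.
q = ½ρv² = ½ × 1.112 × 42.3² = 994.8 Pa.
CL = W/(q·S) = 13636 / (994.8 × 12) = 1.142.
CD = 0.0257 + 0.047 × 1.142² = 0.08702.
D = q·S·CD = 994.8 × 12 × 0.08702 = 1039 N

D = 1040 N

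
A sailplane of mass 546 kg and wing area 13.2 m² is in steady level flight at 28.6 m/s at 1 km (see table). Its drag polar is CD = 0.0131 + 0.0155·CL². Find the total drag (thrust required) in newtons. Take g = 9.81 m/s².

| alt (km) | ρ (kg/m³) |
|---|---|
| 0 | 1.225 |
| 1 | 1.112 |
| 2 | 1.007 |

At 1 km, from the table: ρ = 1.112 kg/m³.
In steady level flight, lift balances weight: W = mg = 546 × 9.81 = 5356.3 N.
Dynamic pressure q = 0.5 × 1.112 × 28.6² = 454.8 Pa.
CL = 2W/(ρv²S) = 2×5356.3/(1.112×28.6²×13.2) = 0.8922.
CD = 0.0131 + 0.0155 × 0.8922² = 0.02544.
D = q·S·CD = 454.8 × 13.2 × 0.02544 = 152.7 N

D = 153 N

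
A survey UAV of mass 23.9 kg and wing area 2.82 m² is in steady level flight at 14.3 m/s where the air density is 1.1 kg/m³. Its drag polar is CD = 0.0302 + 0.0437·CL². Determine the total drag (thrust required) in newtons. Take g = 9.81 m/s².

D = 17.2 N

In steady level flight, lift balances weight: W = mg = 23.9 × 9.81 = 234.46 N.
q = ½ρv² = ½ × 1.1 × 14.3² = 112.5 Pa.
CL = 2W/(ρv²S) = 2×234.46/(1.1×14.3²×2.82) = 0.7392.
CD = 0.0302 + 0.0437 × 0.7392² = 0.05408.
D = q·S·CD = 112.5 × 2.82 × 0.05408 = 17.15 N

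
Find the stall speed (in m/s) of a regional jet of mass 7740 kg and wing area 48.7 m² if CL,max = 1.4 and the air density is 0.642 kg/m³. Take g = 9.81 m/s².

At stall, lift equals weight: L = W = m·g = 7740 × 9.81 = 75930 N.
V_stall = √(2W/(ρ·S·CL,max)) = √(2 × 75930 / (0.642 × 48.7 × 1.4))
V_stall = √3469 = 58.9 m/s

V_stall = 58.9 m/s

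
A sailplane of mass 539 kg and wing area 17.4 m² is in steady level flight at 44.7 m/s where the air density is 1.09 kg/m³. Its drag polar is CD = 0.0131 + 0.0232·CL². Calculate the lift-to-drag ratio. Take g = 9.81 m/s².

Level flight ⇒ L = W = m·g = 539 × 9.81 = 5287.6 N.
Dynamic pressure q = 0.5 × 1.09 × 44.7² = 1089 Pa.
CL = W/(q·S) = 5287.6 / (1089 × 17.4) = 0.2791.
CD = 0.0131 + 0.0232 × 0.2791² = 0.01491.
L/D = CL/CD = 0.2791 / 0.01491 = 18.7

L/D = 18.7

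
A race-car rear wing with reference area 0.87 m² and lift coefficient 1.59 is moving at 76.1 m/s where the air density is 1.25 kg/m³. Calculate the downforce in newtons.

Dynamic pressure q = ½ρv² = ½ × 1.25 × 76.1² = 3620 Pa.
L = q·S·CL = 3620 × 0.87 × 1.59 = 5010 N ≈ 5.01 kN

L = 5010 N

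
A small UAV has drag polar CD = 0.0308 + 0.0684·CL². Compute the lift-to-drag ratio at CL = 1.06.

CD = 0.0308 + 0.0684 × 1.06² = 0.1077
L/D = CL/CD = 1.06 / 0.1077 = 9.85

L/D = 9.85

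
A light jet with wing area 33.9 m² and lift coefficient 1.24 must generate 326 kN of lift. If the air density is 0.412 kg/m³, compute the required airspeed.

v = 194 m/s

L = ½ρv²S·CL ⇒ v = √(2L/(ρ·S·CL))
v = √(2 × 3.26×10^5 / (0.412 × 33.9 × 1.24)) = √37650 = 194 m/s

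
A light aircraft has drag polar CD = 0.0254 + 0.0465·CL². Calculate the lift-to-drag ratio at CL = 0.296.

L/D = 10

CD = 0.0254 + 0.0465 × 0.296² = 0.02947
L/D = CL/CD = 0.296 / 0.02947 = 10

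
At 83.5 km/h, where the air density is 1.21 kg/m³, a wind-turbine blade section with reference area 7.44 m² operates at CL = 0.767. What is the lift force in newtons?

L = 1860 N

Convert speed: v = 83.5 km/h ÷ 3.6 = 23.19 m/s.
L = ½ρv²S·CL = ½ × 1.21 × 23.19² × 7.44 × 0.767 = 1860 N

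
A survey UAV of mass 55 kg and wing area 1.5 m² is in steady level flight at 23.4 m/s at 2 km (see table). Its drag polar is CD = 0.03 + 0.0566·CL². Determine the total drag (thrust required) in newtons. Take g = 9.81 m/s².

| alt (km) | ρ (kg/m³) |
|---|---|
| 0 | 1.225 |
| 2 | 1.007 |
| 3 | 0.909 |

At 2 km, from the table: ρ = 1.007 kg/m³.
Level flight ⇒ L = W = m·g = 55 × 9.81 = 539.55 N.
Dynamic pressure q = 0.5 × 1.007 × 23.4² = 275.7 Pa.
CL = W/(q·S) = 539.55 / (275.7 × 1.5) = 1.305.
CD = 0.03 + 0.0566 × 1.305² = 0.1263.
D = q·S·CD = 275.7 × 1.5 × 0.1263 = 52.25 N

D = 52.2 N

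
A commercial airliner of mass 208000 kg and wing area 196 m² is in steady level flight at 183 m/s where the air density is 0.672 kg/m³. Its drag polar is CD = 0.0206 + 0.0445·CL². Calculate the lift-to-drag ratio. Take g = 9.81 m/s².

L/D = 15.8

Level flight ⇒ L = W = m·g = 208000 × 9.81 = 2.0405×10^6 N.
Dynamic pressure q = 0.5 × 0.672 × 183² = 11250 Pa.
Required CL = L/(qS) = 2.0405×10^6/(11250·196) = 0.9252.
CD = 0.0206 + 0.0445 × 0.9252² = 0.05869.
L/D = CL/CD = 0.9252 / 0.05869 = 15.8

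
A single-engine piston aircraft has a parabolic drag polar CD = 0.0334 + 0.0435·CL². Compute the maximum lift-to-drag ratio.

(L/D)max = 13.1

For CD = CD0 + K·CL², (L/D)max occurs at CL* = √(CD0/K) and equals 1/(2√(K·CD0)).
(L/D)max = 1/(2√(0.0435 × 0.0334)) = 1/(2 × 0.03812) = 13.1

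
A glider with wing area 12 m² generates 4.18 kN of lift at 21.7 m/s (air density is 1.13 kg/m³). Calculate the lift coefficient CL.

From L = ½ρv²S·CL, rearranging gives CL = 2L/(ρv²S).
CL = 2 × 4180 / (1.13 × 21.7² × 12) = 1.31

CL = 1.31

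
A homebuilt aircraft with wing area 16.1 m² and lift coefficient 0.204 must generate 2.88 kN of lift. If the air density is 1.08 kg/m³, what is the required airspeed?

v = 40.3 m/s

L = ½ρv²S·CL ⇒ v = √(2L/(ρ·S·CL))
v = √(2 × 2880 / (1.08 × 16.1 × 0.204)) = √1624 = 40.3 m/s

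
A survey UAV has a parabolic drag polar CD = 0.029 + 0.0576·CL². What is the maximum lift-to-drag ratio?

(L/D)max = 12.2

For CD = CD0 + K·CL², (L/D)max occurs at CL* = √(CD0/K) and equals 1/(2√(K·CD0)).
(L/D)max = 1/(2√(0.0576 × 0.029)) = 1/(2 × 0.04087) = 12.2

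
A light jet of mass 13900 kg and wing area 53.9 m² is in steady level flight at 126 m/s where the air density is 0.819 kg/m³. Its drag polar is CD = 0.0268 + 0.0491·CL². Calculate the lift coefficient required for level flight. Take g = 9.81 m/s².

In steady level flight, lift balances weight: W = mg = 13900 × 9.81 = 1.3636×10^5 N.
Dynamic pressure q = 0.5 × 0.819 × 126² = 6501 Pa.
CL = 2W/(ρv²S) = 2×1.3636×10^5/(0.819×126²×53.9) = 0.3891.

CL = 0.389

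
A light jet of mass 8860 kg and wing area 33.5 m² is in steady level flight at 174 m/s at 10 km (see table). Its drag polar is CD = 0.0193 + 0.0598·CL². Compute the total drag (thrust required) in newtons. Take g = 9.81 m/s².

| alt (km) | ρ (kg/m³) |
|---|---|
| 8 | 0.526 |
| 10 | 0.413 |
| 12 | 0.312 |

At 10 km, from the table: ρ = 0.413 kg/m³.
Weight W = mg = 8860 × 9.81 = 86917 N; in level flight L = W.
Dynamic pressure q = 0.5 × 0.413 × 174² = 6252 Pa.
Required CL = L/(qS) = 86917/(6252·33.5) = 0.415.
CD = 0.0193 + 0.0598 × 0.415² = 0.0296.
D = q·S·CD = 6252 × 33.5 × 0.0296 = 6199 N

D = 6200 N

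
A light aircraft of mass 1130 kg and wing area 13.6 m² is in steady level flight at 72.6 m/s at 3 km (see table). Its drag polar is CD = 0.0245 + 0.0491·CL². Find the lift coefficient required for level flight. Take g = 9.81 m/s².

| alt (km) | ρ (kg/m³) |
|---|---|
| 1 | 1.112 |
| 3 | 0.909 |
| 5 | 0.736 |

At 3 km, from the table: ρ = 0.909 kg/m³.
In steady level flight, lift balances weight: W = mg = 1130 × 9.81 = 11085 N.
q = ½ρv² = ½ × 0.909 × 72.6² = 2396 Pa.
CL = 2W/(ρv²S) = 2×11085/(0.909×72.6²×13.6) = 0.3403.

CL = 0.34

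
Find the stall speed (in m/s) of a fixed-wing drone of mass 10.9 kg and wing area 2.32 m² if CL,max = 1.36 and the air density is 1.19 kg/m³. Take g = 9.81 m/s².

V_stall = 7.55 m/s

At stall, lift equals weight: L = W = m·g = 10.9 × 9.81 = 106.9 N.
V_stall = √(2W/(ρ·S·CL,max)) = √(2 × 106.9 / (1.19 × 2.32 × 1.36))
V_stall = √56.96 = 7.55 m/s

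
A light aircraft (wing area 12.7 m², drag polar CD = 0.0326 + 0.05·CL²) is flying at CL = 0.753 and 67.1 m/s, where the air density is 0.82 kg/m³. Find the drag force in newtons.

D = 1430 N

CD = 0.0326 + 0.05 × 0.753² = 0.06095
D = ½ρv²S·CD = ½ × 0.82 × 67.1² × 12.7 × 0.06095 = 1430 N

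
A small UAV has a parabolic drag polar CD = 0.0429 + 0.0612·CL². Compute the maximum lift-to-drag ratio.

For CD = CD0 + K·CL², (L/D)max occurs at CL* = √(CD0/K) and equals 1/(2√(K·CD0)).
(L/D)max = 1/(2√(0.0612 × 0.0429)) = 1/(2 × 0.05124) = 9.76

(L/D)max = 9.76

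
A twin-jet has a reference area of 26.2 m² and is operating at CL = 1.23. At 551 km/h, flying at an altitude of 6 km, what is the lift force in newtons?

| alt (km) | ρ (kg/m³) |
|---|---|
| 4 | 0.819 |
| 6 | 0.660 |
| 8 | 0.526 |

At 6 km, from the table: ρ = 0.660 kg/m³.
Convert speed: v = 551 km/h ÷ 3.6 = 153.1 m/s.
L = ½ρv²S·CL = ½ × 0.66 × 153.1² × 26.2 × 1.23 = 2.49×10^5 N ≈ 249 kN

L = 2.49×10^5 N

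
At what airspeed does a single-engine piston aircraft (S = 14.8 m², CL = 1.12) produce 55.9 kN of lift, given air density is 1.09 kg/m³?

L = ½ρv²S·CL ⇒ v = √(2L/(ρ·S·CL))
v = √(2 × 55900 / (1.09 × 14.8 × 1.12)) = √6188 = 78.7 m/s

v = 78.7 m/s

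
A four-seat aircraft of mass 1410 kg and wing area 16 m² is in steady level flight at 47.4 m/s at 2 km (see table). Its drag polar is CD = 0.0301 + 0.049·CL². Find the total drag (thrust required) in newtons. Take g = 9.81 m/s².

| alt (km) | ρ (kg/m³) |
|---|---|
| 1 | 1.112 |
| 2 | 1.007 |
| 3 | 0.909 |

At 2 km, from the table: ρ = 1.007 kg/m³.
Level flight ⇒ L = W = m·g = 1410 × 9.81 = 13832 N.
Dynamic pressure q = 0.5 × 1.007 × 47.4² = 1131 Pa.
CL = W/(q·S) = 13832 / (1131 × 16) = 0.7642.
CD = 0.0301 + 0.049 × 0.7642² = 0.05872.
D = q·S·CD = 1131 × 16 × 0.05872 = 1063 N

D = 1060 N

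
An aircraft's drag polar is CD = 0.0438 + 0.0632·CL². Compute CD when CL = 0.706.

CD = 0.0438 + 0.0632 × 0.706² = 0.0438 + 0.0315 = 0.0753

CD = 0.0753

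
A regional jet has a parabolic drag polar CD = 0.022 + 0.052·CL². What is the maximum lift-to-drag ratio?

(L/D)max = 14.8

For CD = CD0 + K·CL², (L/D)max occurs at CL* = √(CD0/K) and equals 1/(2√(K·CD0)).
(L/D)max = 1/(2√(0.052 × 0.022)) = 1/(2 × 0.03382) = 14.8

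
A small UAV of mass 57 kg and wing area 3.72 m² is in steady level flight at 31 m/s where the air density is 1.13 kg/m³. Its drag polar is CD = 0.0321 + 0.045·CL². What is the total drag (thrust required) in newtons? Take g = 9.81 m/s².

Weight W = mg = 57 × 9.81 = 559.17 N; in level flight L = W.
q = ½ρv² = ½ × 1.13 × 31² = 543 Pa.
CL = W/(q·S) = 559.17 / (543 × 3.72) = 0.2768.
CD = 0.0321 + 0.045 × 0.2768² = 0.03555.
D = q·S·CD = 543 × 3.72 × 0.03555 = 71.8 N

D = 71.8 N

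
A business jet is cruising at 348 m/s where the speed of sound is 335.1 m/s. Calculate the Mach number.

M = v/a = 348 / 335.1 = 1.04

M = 1.04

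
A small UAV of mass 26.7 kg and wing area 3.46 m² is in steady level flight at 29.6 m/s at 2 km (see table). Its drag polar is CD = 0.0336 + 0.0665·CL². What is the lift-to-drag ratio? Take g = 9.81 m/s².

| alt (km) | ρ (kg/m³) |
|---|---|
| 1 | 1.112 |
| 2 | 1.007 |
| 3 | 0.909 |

L/D = 4.83

At 2 km, from the table: ρ = 1.007 kg/m³.
Weight W = mg = 26.7 × 9.81 = 261.93 N; in level flight L = W.
Dynamic pressure q = 0.5 × 1.007 × 29.6² = 441.1 Pa.
CL = W/(q·S) = 261.93 / (441.1 × 3.46) = 0.1716.
CD = 0.0336 + 0.0665 × 0.1716² = 0.03556.
L/D = CL/CD = 0.1716 / 0.03556 = 4.83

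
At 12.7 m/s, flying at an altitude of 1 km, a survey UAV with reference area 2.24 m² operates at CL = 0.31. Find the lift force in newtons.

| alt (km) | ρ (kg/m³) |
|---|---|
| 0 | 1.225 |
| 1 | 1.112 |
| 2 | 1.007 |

At 1 km, from the table: ρ = 1.112 kg/m³.
L = ½ρv²S·CL = ½ × 1.112 × 12.7² × 2.24 × 0.31 = 62.3 N

L = 62.3 N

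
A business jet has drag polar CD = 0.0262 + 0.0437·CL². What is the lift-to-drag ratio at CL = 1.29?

CD = 0.0262 + 0.0437 × 1.29² = 0.09892
L/D = CL/CD = 1.29 / 0.09892 = 13

L/D = 13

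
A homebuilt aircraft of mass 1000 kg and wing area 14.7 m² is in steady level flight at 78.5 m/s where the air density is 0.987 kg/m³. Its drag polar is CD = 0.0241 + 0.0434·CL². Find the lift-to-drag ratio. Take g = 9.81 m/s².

Weight W = mg = 1000 × 9.81 = 9810 N; in level flight L = W.
q = ½ρv² = ½ × 0.987 × 78.5² = 3041 Pa.
CL = W/(q·S) = 9810 / (3041 × 14.7) = 0.2194.
CD = 0.0241 + 0.0434 × 0.2194² = 0.02619.
L/D = CL/CD = 0.2194 / 0.02619 = 8.38

L/D = 8.38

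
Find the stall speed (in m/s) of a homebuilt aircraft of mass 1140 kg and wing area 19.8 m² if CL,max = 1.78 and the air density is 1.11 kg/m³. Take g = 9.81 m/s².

V_stall = 23.9 m/s

Weight W = mg = 1140 × 9.81 = 11180 N.
From L = ½ρV²S·CL,max = W: V_stall = √(2W/(ρSCL,max)) = √(2·11180/(1.11·19.8·1.78))
V_stall = √571.7 = 23.9 m/s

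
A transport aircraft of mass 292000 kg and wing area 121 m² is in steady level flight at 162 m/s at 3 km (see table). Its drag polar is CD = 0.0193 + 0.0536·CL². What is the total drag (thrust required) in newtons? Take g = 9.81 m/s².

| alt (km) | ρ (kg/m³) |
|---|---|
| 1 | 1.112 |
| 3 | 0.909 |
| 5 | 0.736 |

D = 3.33×10^5 N

At 3 km, from the table: ρ = 0.909 kg/m³.
Level flight ⇒ L = W = m·g = 292000 × 9.81 = 2.8645×10^6 N.
Dynamic pressure q = 0.5 × 0.909 × 162² = 11930 Pa.
Required CL = L/(qS) = 2.8645×10^6/(11930·121) = 1.985.
CD = 0.0193 + 0.0536 × 1.985² = 0.2304.
D = q·S·CD = 11930 × 121 × 0.2304 = 3.326×10^5 N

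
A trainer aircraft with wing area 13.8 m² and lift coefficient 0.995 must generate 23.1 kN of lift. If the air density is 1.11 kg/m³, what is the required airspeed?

L = ½ρv²S·CL ⇒ v = √(2L/(ρ·S·CL))
v = √(2 × 23100 / (1.11 × 13.8 × 0.995)) = √3031 = 55.1 m/s

v = 55.1 m/s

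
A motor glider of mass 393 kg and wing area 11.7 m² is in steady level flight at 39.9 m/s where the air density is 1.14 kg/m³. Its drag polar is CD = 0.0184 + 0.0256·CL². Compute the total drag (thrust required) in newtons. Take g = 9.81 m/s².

Weight W = mg = 393 × 9.81 = 3855.3 N; in level flight L = W.
q = ½ρv² = ½ × 1.14 × 39.9² = 907.4 Pa.
CL = 2W/(ρv²S) = 2×3855.3/(1.14×39.9²×11.7) = 0.3631.
CD = 0.0184 + 0.0256 × 0.3631² = 0.02178.
D = q·S·CD = 907.4 × 11.7 × 0.02178 = 231.2 N

D = 231 N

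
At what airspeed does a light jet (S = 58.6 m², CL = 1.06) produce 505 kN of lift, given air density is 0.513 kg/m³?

v = 178 m/s

L = ½ρv²S·CL ⇒ v = √(2L/(ρ·S·CL))
v = √(2 × 5.05×10^5 / (0.513 × 58.6 × 1.06)) = √31700 = 178 m/s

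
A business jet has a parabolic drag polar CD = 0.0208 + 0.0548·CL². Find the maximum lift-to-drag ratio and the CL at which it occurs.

(L/D)max = 14.8, at CL = 0.616

For CD = CD0 + K·CL², (L/D)max occurs at CL* = √(CD0/K) and equals 1/(2√(K·CD0)).
(L/D)max = 1/(2√(0.0548 × 0.0208)) = 1/(2 × 0.03376) = 14.8
CL* = √(0.0208/0.0548) = 0.616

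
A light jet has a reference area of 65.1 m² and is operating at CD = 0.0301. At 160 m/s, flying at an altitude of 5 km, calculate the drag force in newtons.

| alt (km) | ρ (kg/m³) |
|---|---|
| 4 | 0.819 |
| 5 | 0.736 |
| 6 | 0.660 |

At 5 km, from the table: ρ = 0.736 kg/m³.
D = ½ρv²S·CD = ½ × 0.736 × 160² × 65.1 × 0.0301 = 18500 N ≈ 18.5 kN

D = 18500 N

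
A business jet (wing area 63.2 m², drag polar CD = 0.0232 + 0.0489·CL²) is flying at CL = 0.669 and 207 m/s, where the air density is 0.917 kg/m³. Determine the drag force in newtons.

D = 56000 N

CD = 0.0232 + 0.0489 × 0.669² = 0.04509
D = ½ρv²S·CD = ½ × 0.917 × 207² × 63.2 × 0.04509 = 56000 N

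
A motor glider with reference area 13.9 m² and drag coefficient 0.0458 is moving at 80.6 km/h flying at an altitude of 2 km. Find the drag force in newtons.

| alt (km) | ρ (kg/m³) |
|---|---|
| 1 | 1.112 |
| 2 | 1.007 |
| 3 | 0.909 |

At 2 km, from the table: ρ = 1.007 kg/m³.
Convert speed: v = 80.6 km/h ÷ 3.6 = 22.39 m/s.
Dynamic pressure q = ½ρv² = ½ × 1.007 × 22.39² = 252.4 Pa.
D = q·S·CD = 252.4 × 13.9 × 0.0458 = 161 N

D = 161 N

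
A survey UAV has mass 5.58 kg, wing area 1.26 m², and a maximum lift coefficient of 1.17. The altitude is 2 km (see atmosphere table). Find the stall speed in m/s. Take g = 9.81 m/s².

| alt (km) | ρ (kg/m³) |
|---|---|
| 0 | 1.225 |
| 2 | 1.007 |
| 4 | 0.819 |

At 2 km, from the table: ρ = 1.007 kg/m³.
Stall occurs when L = W at CL,max. W = mg = 5.58 × 9.81 = 54.74 N.
V_stall = √(2W/(ρ·S·CL,max)) = √(2 × 54.74 / (1.007 × 1.26 × 1.17))
V_stall = √73.75 = 8.59 m/s

V_stall = 8.59 m/s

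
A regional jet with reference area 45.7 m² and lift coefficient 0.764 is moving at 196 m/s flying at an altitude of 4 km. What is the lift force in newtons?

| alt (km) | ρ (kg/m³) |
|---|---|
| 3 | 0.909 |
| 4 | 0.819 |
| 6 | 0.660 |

L = 5.49×10^5 N

At 4 km, from the table: ρ = 0.819 kg/m³.
L = ½ρv²S·CL = ½ × 0.819 × 196² × 45.7 × 0.764 = 5.49×10^5 N ≈ 549 kN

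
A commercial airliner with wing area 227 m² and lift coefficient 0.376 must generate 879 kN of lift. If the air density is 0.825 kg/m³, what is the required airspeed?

v = 158 m/s

L = ½ρv²S·CL ⇒ v = √(2L/(ρ·S·CL))
v = √(2 × 8.79×10^5 / (0.825 × 227 × 0.376)) = √24970 = 158 m/s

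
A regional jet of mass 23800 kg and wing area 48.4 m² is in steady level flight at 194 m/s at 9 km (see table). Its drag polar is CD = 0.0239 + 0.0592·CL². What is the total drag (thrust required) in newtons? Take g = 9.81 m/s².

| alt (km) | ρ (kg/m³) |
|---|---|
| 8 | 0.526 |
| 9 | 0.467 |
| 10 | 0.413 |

At 9 km, from the table: ρ = 0.467 kg/m³.
In steady level flight, lift balances weight: W = mg = 23800 × 9.81 = 2.3348×10^5 N.
q = ½ρv² = ½ × 0.467 × 194² = 8788 Pa.
CL = W/(q·S) = 2.3348×10^5 / (8788 × 48.4) = 0.5489.
CD = 0.0239 + 0.0592 × 0.5489² = 0.04174.
D = q·S·CD = 8788 × 48.4 × 0.04174 = 17750 N

D = 17800 N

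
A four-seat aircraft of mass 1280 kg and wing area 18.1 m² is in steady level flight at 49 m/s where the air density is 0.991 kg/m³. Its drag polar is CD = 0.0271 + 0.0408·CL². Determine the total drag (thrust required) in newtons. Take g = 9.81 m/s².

Level flight ⇒ L = W = m·g = 1280 × 9.81 = 12557 N.
q = ½ρv² = ½ × 0.991 × 49² = 1190 Pa.
Required CL = L/(qS) = 12557/(1190·18.1) = 0.5831.
CD = 0.0271 + 0.0408 × 0.5831² = 0.04097.
D = q·S·CD = 1190 × 18.1 × 0.04097 = 882.3 N

D = 882 N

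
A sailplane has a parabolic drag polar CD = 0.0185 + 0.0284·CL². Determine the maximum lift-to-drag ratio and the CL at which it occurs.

(L/D)max = 21.8, at CL = 0.807

For CD = CD0 + K·CL², (L/D)max occurs at CL* = √(CD0/K) and equals 1/(2√(K·CD0)).
(L/D)max = 1/(2√(0.0284 × 0.0185)) = 1/(2 × 0.02292) = 21.8
CL* = √(0.0185/0.0284) = 0.807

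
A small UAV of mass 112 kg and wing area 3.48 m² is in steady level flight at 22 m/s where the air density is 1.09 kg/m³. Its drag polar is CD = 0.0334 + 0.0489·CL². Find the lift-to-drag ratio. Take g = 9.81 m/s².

L/D = 11.6

Level flight ⇒ L = W = m·g = 112 × 9.81 = 1098.7 N.
q = ½ρv² = ½ × 1.09 × 22² = 263.8 Pa.
Required CL = L/(qS) = 1098.7/(263.8·3.48) = 1.197.
CD = 0.0334 + 0.0489 × 1.197² = 0.1035.
L/D = CL/CD = 1.197 / 0.1035 = 11.6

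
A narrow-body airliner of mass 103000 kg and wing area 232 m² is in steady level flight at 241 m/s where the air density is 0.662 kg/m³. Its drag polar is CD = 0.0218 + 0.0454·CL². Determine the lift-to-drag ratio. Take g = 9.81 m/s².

In steady level flight, lift balances weight: W = mg = 103000 × 9.81 = 1.0104×10^6 N.
q = ½ρv² = ½ × 0.662 × 241² = 19220 Pa.
CL = W/(q·S) = 1.0104×10^6 / (19220 × 232) = 0.2265.
CD = 0.0218 + 0.0454 × 0.2265² = 0.02413.
L/D = CL/CD = 0.2265 / 0.02413 = 9.39

L/D = 9.39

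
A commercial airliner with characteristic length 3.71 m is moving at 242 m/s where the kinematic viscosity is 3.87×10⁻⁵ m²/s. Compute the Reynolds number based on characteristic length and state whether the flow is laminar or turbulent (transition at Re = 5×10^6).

Re = v·c/ν = 242 × 3.71 / (3.87×10⁻⁵) = 2.32×10^7
Since 2.32×10^7 > 5×10^6, the flow is turbulent.

Re = 2.32×10^7 (turbulent)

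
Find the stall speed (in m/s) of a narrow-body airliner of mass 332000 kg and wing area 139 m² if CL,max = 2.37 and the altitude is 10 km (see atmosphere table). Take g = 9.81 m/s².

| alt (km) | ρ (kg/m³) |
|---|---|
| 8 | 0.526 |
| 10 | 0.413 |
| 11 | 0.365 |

V_stall = 219 m/s

At 10 km, from the table: ρ = 0.413 kg/m³.
Stall occurs when L = W at CL,max. W = mg = 332000 × 9.81 = 3.257×10^6 N.
From L = ½ρV²S·CL,max = W: V_stall = √(2W/(ρSCL,max)) = √(2·3.257×10^6/(0.413·139·2.37))
V_stall = √47880 = 219 m/s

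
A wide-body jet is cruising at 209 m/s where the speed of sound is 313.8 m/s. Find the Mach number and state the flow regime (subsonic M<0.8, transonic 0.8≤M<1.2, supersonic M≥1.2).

M = 0.666 (subsonic)

M = v/a = 209 / 313.8 = 0.666
M = 0.666 → subsonic.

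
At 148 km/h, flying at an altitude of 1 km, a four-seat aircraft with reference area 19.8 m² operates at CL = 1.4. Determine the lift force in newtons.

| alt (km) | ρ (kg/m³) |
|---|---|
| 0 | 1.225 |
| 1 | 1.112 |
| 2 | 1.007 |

At 1 km, from the table: ρ = 1.112 kg/m³.
Convert speed: v = 148 km/h ÷ 3.6 = 41.11 m/s.
Dynamic pressure q = ½ρv² = ½ × 1.112 × 41.11² = 939.7 Pa.
L = q·S·CL = 939.7 × 19.8 × 1.4 = 26000 N ≈ 26 kN

L = 26000 N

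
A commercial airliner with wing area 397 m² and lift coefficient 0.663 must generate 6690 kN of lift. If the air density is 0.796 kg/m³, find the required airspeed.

v = 253 m/s

L = ½ρv²S·CL ⇒ v = √(2L/(ρ·S·CL))
v = √(2 × 6.69×10^6 / (0.796 × 397 × 0.663)) = √63860 = 253 m/s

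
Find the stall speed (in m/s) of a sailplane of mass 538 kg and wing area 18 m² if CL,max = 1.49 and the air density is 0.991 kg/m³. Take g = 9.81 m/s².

Stall occurs when L = W at CL,max. W = mg = 538 × 9.81 = 5278 N.
V_stall = √(2W/(ρ·S·CL,max)) = √(2 × 5278 / (0.991 × 18 × 1.49))
V_stall = √397.1 = 19.9 m/s

V_stall = 19.9 m/s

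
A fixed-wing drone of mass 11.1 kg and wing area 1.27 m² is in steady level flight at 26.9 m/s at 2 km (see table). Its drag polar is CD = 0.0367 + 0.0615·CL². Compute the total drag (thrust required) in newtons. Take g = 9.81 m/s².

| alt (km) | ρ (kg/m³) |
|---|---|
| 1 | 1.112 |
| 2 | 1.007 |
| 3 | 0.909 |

At 2 km, from the table: ρ = 1.007 kg/m³.
Weight W = mg = 11.1 × 9.81 = 108.89 N; in level flight L = W.
Dynamic pressure q = 0.5 × 1.007 × 26.9² = 364.3 Pa.
CL = W/(q·S) = 108.89 / (364.3 × 1.27) = 0.2353.
CD = 0.0367 + 0.0615 × 0.2353² = 0.04011.
D = q·S·CD = 364.3 × 1.27 × 0.04011 = 18.56 N

D = 18.6 N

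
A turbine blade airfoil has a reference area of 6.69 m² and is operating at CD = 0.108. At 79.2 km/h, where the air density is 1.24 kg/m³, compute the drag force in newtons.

Convert speed: v = 79.2 km/h ÷ 3.6 = 22 m/s.
D = ½ρv²S·CD = ½ × 1.24 × 22² × 6.69 × 0.108 = 217 N

D = 217 N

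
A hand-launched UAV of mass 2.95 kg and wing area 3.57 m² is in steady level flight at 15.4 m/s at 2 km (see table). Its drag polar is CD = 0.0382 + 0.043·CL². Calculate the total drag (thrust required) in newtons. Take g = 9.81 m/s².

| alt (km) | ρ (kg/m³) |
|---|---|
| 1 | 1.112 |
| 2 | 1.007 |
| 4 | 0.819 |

D = 16.4 N

At 2 km, from the table: ρ = 1.007 kg/m³.
Weight W = mg = 2.95 × 9.81 = 28.94 N; in level flight L = W.
Dynamic pressure q = 0.5 × 1.007 × 15.4² = 119.4 Pa.
Required CL = L/(qS) = 28.94/(119.4·3.57) = 0.06789.
CD = 0.0382 + 0.043 × 0.06789² = 0.0384.
D = q·S·CD = 119.4 × 3.57 × 0.0384 = 16.37 N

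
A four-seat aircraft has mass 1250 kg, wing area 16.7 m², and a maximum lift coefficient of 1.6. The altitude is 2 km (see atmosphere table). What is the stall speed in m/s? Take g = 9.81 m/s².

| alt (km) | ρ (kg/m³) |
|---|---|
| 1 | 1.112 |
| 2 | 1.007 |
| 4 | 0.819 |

V_stall = 30.2 m/s

At 2 km, from the table: ρ = 1.007 kg/m³.
Stall occurs when L = W at CL,max. W = mg = 1250 × 9.81 = 12260 N.
V_stall = √(2W/(ρ·S·CL,max)) = √(2 × 12260 / (1.007 × 16.7 × 1.6))
V_stall = √911.5 = 30.2 m/s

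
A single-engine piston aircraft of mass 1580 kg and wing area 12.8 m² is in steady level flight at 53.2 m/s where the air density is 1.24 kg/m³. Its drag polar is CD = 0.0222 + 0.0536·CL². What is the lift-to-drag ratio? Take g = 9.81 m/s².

L/D = 14.5

In steady level flight, lift balances weight: W = mg = 1580 × 9.81 = 15500 N.
Dynamic pressure q = 0.5 × 1.24 × 53.2² = 1755 Pa.
CL = 2W/(ρv²S) = 2×15500/(1.24×53.2²×12.8) = 0.6901.
CD = 0.0222 + 0.0536 × 0.6901² = 0.04773.
L/D = CL/CD = 0.6901 / 0.04773 = 14.5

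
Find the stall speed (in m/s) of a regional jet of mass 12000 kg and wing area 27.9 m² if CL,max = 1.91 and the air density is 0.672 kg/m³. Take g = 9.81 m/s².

Stall occurs when L = W at CL,max. W = mg = 12000 × 9.81 = 1.177×10^5 N.
V_stall = √(2W/(ρ·S·CL,max)) = √(2 × 1.177×10^5 / (0.672 × 27.9 × 1.91))
V_stall = √6575 = 81.1 m/s

V_stall = 81.1 m/s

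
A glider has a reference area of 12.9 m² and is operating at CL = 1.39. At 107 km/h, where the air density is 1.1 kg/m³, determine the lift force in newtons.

L = 8710 N

Convert speed: v = 107 km/h ÷ 3.6 = 29.72 m/s.
Dynamic pressure q = ½ρv² = ½ × 1.1 × 29.72² = 485.9 Pa.
L = q·S·CL = 485.9 × 12.9 × 1.39 = 8710 N ≈ 8.71 kN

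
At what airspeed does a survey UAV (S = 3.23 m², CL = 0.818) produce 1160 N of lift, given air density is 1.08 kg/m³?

L = ½ρv²S·CL ⇒ v = √(2L/(ρ·S·CL))
v = √(2 × 1160 / (1.08 × 3.23 × 0.818)) = √813 = 28.5 m/s

v = 28.5 m/s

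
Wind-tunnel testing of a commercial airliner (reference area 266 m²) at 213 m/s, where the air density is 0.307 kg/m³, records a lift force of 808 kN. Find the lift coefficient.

From L = ½ρv²S·CL, rearranging gives CL = 2L/(ρv²S).
CL = 2 × 8.08×10^5 / (0.307 × 213² × 266) = 0.436

CL = 0.436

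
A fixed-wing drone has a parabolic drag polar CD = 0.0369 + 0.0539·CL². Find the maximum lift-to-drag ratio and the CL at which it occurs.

(L/D)max = 11.2, at CL = 0.827

For CD = CD0 + K·CL², (L/D)max occurs at CL* = √(CD0/K) and equals 1/(2√(K·CD0)).
(L/D)max = 1/(2√(0.0539 × 0.0369)) = 1/(2 × 0.0446) = 11.2
CL* = √(0.0369/0.0539) = 0.827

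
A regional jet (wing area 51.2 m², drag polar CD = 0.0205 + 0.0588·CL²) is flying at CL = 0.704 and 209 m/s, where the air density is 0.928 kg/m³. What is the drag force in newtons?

D = 51500 N

CD = 0.0205 + 0.0588 × 0.704² = 0.04964
D = ½ρv²S·CD = ½ × 0.928 × 209² × 51.2 × 0.04964 = 51500 N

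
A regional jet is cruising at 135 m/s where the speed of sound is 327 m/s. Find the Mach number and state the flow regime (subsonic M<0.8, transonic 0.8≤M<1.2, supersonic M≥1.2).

M = 0.413 (subsonic)

M = v/a = 135 / 327 = 0.413
M = 0.413 → subsonic.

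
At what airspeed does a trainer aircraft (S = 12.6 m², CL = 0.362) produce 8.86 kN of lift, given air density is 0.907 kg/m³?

L = ½ρv²S·CL ⇒ v = √(2L/(ρ·S·CL))
v = √(2 × 8860 / (0.907 × 12.6 × 0.362)) = √4283 = 65.4 m/s

v = 65.4 m/s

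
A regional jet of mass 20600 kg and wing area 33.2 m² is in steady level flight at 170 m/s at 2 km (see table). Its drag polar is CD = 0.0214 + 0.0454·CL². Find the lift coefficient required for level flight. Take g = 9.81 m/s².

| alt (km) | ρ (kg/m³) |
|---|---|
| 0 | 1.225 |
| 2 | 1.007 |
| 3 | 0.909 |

At 2 km, from the table: ρ = 1.007 kg/m³.
Level flight ⇒ L = W = m·g = 20600 × 9.81 = 2.0209×10^5 N.
Dynamic pressure q = 0.5 × 1.007 × 170² = 14550 Pa.
CL = 2W/(ρv²S) = 2×2.0209×10^5/(1.007×170²×33.2) = 0.4183.

CL = 0.418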